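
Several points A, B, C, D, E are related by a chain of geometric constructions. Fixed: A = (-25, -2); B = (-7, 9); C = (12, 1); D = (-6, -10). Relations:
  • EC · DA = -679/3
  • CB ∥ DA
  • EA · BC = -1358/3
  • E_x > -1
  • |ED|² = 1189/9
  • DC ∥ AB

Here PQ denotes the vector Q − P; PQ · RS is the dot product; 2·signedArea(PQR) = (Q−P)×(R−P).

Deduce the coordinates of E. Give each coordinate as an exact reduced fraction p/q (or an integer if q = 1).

1. E_x = -1/3  [line 19·x + -8·y + 19/3 = 0 ∩ |ED|² = 1189/9]
2. E_y = 0  [line 19·x + -8·y + 19/3 = 0 ∩ |ED|² = 1189/9]
   → E = (-1/3, 0)

E = (-1/3, 0)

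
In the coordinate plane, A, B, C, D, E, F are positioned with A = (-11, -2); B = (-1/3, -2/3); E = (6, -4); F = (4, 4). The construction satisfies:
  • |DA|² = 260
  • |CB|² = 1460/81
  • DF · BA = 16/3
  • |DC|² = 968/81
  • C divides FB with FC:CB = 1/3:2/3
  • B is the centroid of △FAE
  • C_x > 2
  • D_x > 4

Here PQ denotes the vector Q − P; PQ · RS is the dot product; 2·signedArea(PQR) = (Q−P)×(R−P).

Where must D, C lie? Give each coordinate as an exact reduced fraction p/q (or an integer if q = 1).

1. D_x = 5  [line 32/3·x + 4/3·y + -160/3 = 0 ∩ |DA|² = 260]
2. D_y = 0  [line 32/3·x + 4/3·y + -160/3 = 0 ∩ |DA|² = 260]
   → D = (5, 0)
3. C_x = 23/9  [C divides FB with FC:CB = 1/3:2/3]
4. C_y = 22/9  [C divides FB with FC:CB = 1/3:2/3]
   → C = (23/9, 22/9)

C = (23/9, 22/9)
D = (5, 0)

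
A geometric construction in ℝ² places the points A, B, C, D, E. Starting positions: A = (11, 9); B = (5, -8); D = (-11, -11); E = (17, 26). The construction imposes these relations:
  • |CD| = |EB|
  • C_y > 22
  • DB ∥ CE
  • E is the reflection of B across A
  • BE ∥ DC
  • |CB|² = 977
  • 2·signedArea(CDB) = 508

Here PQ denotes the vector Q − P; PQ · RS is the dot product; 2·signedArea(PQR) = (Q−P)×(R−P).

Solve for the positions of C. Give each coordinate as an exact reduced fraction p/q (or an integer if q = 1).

1. C_x = 1  [DB ∥ CE ∩ BE ∥ DC]
2. C_y = 23  [DB ∥ CE ∩ BE ∥ DC]
   → C = (1, 23)

C = (1, 23)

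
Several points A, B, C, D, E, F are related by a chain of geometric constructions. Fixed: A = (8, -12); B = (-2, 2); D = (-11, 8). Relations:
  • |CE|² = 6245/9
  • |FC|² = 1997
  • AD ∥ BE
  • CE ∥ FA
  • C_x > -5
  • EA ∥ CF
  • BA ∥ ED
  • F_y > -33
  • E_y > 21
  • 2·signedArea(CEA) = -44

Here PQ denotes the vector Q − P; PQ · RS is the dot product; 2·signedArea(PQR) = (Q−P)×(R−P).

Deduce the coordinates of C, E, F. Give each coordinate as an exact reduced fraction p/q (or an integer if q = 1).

C = (-14/3, 4/3)
E = (-21, 22)
F = (73/3, -98/3)

1. E_x = -21  [BA ∥ ED ∩ AD ∥ BE]
2. E_y = 22  [BA ∥ ED ∩ AD ∥ BE]
   → E = (-21, 22)
3. C_x = -14/3  [line 34·x + 29·y + 120 = 0 ∩ |CE|² = 6245/9]
4. C_y = 4/3  [line 34·x + 29·y + 120 = 0 ∩ |CE|² = 6245/9]
   → C = (-14/3, 4/3)
5. F_x = 73/3  [CE ∥ FA ∩ EA ∥ CF]
6. F_y = -98/3  [CE ∥ FA ∩ EA ∥ CF]
   → F = (73/3, -98/3)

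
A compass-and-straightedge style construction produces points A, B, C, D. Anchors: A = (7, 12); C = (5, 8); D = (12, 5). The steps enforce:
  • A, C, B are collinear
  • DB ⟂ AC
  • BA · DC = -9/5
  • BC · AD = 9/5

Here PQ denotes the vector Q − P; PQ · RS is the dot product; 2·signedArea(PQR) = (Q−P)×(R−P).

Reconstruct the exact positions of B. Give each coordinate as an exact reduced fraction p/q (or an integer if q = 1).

B = (26/5, 42/5)

1. B_x = 26/5  [A, C, B are collinear ∩ DB ⟂ AC]
2. B_y = 42/5  [A, C, B are collinear ∩ DB ⟂ AC]
   → B = (26/5, 42/5)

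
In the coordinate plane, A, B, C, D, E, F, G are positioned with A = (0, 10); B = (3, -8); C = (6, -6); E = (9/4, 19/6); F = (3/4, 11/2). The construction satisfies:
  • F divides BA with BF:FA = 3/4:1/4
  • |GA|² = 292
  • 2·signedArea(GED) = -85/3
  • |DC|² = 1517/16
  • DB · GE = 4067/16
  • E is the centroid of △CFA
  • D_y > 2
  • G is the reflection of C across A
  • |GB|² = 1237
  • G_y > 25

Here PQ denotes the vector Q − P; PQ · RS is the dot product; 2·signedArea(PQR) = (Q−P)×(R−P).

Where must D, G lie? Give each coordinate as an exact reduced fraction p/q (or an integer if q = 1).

D = (5/4, 5/2)
G = (-6, 26)

1. G_x = -6  [G is the reflection of C across A]
2. G_y = 26  [G is the reflection of C across A]
   → G = (-6, 26)
3. D_x = 5/4  [DB · GE = 4067/16 ∩ 2·signedArea(GED) = -85/3]
4. D_y = 5/2  [DB · GE = 4067/16 ∩ 2·signedArea(GED) = -85/3]
   → D = (5/4, 5/2)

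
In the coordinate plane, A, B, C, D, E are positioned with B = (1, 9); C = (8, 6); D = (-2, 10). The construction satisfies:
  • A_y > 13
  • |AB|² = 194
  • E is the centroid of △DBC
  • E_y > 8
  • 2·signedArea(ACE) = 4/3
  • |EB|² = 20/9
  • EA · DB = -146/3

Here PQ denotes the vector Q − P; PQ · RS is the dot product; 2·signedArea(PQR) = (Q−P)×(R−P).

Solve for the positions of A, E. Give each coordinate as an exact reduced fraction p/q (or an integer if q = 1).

A = (-12, 14)
E = (7/3, 25/3)

1. E_x = 7/3  [E is the centroid of △DBC]
2. E_y = 25/3  [E is the centroid of △DBC]
   → E = (7/3, 25/3)
3. A_x = -12  [2·signedArea(ACE) = 4/3 ∩ EA · DB = -146/3]
4. A_y = 14  [2·signedArea(ACE) = 4/3 ∩ EA · DB = -146/3]
   → A = (-12, 14)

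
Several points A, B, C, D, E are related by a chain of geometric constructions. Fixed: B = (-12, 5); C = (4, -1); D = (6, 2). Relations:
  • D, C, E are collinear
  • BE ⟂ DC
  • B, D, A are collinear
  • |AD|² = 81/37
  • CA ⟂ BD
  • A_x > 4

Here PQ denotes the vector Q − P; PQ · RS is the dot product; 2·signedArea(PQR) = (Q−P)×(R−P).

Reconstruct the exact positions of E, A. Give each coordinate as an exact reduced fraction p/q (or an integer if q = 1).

A = (168/37, 83/37)
E = (24/13, -55/13)

1. E_x = 24/13  [D, C, E are collinear ∩ BE ⟂ DC]
2. E_y = -55/13  [D, C, E are collinear ∩ BE ⟂ DC]
   → E = (24/13, -55/13)
3. A_x = 168/37  [B, D, A are collinear ∩ CA ⟂ BD]
4. A_y = 83/37  [B, D, A are collinear ∩ CA ⟂ BD]
   → A = (168/37, 83/37)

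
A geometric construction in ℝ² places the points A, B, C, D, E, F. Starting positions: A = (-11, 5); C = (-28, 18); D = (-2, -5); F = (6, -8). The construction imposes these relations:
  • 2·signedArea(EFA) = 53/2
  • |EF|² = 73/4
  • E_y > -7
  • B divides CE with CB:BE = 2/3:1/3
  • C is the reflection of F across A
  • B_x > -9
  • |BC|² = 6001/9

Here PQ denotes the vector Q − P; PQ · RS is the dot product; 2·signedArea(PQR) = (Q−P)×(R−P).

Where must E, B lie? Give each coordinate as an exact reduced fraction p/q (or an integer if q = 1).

1. E_x = 2  [line -13·x + -17·y + -169/2 = 0 ∩ |EF|² = 73/4]
2. E_y = -13/2  [line -13·x + -17·y + -169/2 = 0 ∩ |EF|² = 73/4]
   → E = (2, -13/2)
3. B_x = -8  [B divides CE with CB:BE = 2/3:1/3]
4. B_y = 5/3  [B divides CE with CB:BE = 2/3:1/3]
   → B = (-8, 5/3)

B = (-8, 5/3)
E = (2, -13/2)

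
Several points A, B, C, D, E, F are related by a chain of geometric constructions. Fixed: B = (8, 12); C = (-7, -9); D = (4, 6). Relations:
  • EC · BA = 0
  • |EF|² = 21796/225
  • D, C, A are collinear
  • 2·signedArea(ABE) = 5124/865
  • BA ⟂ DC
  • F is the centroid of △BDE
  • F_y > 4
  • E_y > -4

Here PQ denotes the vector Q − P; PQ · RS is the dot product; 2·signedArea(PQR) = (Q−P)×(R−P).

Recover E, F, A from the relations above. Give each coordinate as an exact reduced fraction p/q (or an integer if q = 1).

1. A_x = 1429/173  [D, C, A are collinear ∩ BA ⟂ DC]
2. A_y = 2043/173  [D, C, A are collinear ∩ BA ⟂ DC]
   → A = (1429/173, 2043/173)
3. E_x = -13/5  [EC · BA = 0 ∩ 2·signedArea(ABE) = 5124/865]
4. E_y = -3  [EC · BA = 0 ∩ 2·signedArea(ABE) = 5124/865]
   → E = (-13/5, -3)
5. F_x = 47/15  [F is the centroid of △BDE]
6. F_y = 5  [F is the centroid of △BDE]
   → F = (47/15, 5)

A = (1429/173, 2043/173)
E = (-13/5, -3)
F = (47/15, 5)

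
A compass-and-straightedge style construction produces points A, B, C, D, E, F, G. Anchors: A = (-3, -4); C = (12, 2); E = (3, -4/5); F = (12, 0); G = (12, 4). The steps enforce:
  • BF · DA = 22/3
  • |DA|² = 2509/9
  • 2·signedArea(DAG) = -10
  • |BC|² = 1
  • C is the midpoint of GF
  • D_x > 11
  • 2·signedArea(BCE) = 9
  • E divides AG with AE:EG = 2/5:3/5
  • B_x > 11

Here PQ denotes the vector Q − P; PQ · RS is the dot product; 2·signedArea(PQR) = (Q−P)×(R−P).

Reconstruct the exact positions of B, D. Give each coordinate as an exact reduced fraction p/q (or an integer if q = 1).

1. D_x = 12  [line -8·x + 15·y + 46 = 0 ∩ |DA|² = 2509/9]
2. D_y = 10/3  [line -8·x + 15·y + 46 = 0 ∩ |DA|² = 2509/9]
   → D = (12, 10/3)
3. B_x = 12  [2·signedArea(BCE) = 9 ∩ BF · DA = 22/3]
4. B_y = 1  [2·signedArea(BCE) = 9 ∩ BF · DA = 22/3]
   → B = (12, 1)

B = (12, 1)
D = (12, 10/3)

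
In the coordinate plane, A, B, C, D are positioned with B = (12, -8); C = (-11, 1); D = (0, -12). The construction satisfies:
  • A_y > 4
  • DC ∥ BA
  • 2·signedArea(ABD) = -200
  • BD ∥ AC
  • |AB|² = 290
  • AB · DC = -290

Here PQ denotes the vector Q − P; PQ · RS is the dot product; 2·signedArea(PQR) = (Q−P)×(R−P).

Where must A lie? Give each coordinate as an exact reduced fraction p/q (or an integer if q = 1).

1. A_x = 1  [BD ∥ AC ∩ DC ∥ BA]
2. A_y = 5  [BD ∥ AC ∩ DC ∥ BA]
   → A = (1, 5)

A = (1, 5)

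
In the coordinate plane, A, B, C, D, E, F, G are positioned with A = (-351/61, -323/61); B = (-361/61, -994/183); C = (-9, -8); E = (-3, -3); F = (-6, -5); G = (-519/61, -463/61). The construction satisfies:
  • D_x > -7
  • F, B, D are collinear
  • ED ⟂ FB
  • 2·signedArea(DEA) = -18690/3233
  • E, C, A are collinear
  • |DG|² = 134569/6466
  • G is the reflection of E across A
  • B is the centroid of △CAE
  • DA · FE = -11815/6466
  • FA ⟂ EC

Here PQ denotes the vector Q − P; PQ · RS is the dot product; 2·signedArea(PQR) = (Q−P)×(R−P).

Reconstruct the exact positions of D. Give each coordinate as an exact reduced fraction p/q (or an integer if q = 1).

1. D_x = -40491/6466  [F, B, D are collinear ∩ ED ⟂ FB]
2. D_y = -23403/6466  [F, B, D are collinear ∩ ED ⟂ FB]
   → D = (-40491/6466, -23403/6466)

D = (-40491/6466, -23403/6466)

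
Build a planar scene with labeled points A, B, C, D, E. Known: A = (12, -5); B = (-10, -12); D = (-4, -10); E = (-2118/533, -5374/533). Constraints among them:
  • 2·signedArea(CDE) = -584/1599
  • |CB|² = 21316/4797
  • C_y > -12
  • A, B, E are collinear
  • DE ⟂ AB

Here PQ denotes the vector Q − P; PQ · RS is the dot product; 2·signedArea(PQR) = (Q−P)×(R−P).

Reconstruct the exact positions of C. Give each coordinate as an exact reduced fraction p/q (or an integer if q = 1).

1. C_x = -12778/1599  [line 44/533·x + 14/533·y + 1532/1599 = 0 ∩ |CB|² = 21316/4797]
2. C_y = -18166/1599  [line 44/533·x + 14/533·y + 1532/1599 = 0 ∩ |CB|² = 21316/4797]
   → C = (-12778/1599, -18166/1599)

C = (-12778/1599, -18166/1599)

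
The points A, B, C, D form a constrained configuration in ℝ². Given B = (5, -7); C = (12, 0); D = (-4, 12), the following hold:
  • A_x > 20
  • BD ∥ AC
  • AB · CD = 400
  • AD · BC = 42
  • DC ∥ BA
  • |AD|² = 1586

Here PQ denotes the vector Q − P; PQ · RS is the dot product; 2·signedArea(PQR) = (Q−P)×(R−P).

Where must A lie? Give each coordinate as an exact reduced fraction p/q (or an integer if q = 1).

A = (21, -19)

1. A_x = 21  [BD ∥ AC ∩ DC ∥ BA]
2. A_y = -19  [BD ∥ AC ∩ DC ∥ BA]
   → A = (21, -19)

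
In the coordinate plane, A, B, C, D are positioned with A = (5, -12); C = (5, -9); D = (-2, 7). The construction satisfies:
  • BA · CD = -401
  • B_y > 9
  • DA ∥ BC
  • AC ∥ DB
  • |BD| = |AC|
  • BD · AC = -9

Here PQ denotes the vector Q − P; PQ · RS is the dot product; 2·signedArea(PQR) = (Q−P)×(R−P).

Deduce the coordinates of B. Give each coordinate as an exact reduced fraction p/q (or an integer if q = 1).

1. B_x = -2  [DA ∥ BC ∩ AC ∥ DB]
2. B_y = 10  [DA ∥ BC ∩ AC ∥ DB]
   → B = (-2, 10)

B = (-2, 10)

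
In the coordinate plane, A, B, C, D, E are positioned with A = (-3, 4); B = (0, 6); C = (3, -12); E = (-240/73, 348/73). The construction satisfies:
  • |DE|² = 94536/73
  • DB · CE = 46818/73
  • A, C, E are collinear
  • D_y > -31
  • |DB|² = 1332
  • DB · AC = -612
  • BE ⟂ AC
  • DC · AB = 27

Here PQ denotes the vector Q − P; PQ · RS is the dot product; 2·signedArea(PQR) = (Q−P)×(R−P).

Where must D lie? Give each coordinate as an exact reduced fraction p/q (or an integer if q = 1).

D = (6, -30)

1. D_x = 6  [DC · AB = 27 ∩ DB · CE = 46818/73]
2. D_y = -30  [DC · AB = 27 ∩ DB · CE = 46818/73]
   → D = (6, -30)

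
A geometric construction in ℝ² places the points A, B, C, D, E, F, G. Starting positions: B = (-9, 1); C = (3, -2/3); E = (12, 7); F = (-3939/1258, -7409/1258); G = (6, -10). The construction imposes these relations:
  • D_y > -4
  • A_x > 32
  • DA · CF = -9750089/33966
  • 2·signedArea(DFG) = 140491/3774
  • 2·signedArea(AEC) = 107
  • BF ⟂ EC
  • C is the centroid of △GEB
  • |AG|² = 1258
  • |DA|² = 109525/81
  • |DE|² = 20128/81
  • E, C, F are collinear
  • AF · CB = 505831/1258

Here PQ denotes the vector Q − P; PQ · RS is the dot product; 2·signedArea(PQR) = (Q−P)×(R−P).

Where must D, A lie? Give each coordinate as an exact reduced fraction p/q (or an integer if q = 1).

1. D_x = 0  [line 5171/1258·x + 11487/1258·y + 111041/3774 = 0 ∩ |DE|² = 20128/81]
2. D_y = -29/9  [line 5171/1258·x + 11487/1258·y + 111041/3774 = 0 ∩ |DE|² = 20128/81]
   → D = (0, -29/9)
3. A_x = 33  [2·signedArea(AEC) = 107 ∩ DA · CF = -9750089/33966]
4. A_y = 13  [2·signedArea(AEC) = 107 ∩ DA · CF = -9750089/33966]
   → A = (33, 13)

A = (33, 13)
D = (0, -29/9)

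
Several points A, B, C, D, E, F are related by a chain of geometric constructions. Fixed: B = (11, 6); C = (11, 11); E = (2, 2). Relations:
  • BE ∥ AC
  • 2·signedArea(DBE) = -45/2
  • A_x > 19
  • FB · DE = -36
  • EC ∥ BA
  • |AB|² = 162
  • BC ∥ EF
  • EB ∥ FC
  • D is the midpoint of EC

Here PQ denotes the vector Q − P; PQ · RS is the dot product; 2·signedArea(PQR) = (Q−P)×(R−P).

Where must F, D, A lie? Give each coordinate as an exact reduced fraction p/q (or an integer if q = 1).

1. F_x = 2  [EB ∥ FC ∩ BC ∥ EF]
2. F_y = 7  [EB ∥ FC ∩ BC ∥ EF]
   → F = (2, 7)
3. D_x = 13/2  [D is the midpoint of EC]
4. D_y = 13/2  [D is the midpoint of EC]
   → D = (13/2, 13/2)
5. A_x = 20  [BE ∥ AC ∩ EC ∥ BA]
6. A_y = 15  [BE ∥ AC ∩ EC ∥ BA]
   → A = (20, 15)

A = (20, 15)
D = (13/2, 13/2)
F = (2, 7)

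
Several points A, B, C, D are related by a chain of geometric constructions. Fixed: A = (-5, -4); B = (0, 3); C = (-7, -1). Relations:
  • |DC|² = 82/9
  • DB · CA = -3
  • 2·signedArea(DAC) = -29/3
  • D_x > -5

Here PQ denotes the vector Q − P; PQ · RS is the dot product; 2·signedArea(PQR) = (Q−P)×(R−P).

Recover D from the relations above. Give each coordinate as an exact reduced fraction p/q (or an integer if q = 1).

1. D_x = -4  [2·signedArea(DAC) = -29/3 ∩ DB · CA = -3]
2. D_y = -2/3  [2·signedArea(DAC) = -29/3 ∩ DB · CA = -3]
   → D = (-4, -2/3)

D = (-4, -2/3)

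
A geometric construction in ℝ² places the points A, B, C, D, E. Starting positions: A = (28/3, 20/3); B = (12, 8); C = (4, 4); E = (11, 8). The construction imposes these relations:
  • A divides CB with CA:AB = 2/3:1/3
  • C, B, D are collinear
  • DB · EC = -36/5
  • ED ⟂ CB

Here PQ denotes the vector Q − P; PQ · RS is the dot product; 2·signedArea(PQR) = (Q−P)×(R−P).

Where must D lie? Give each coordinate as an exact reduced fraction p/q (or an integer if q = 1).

D = (56/5, 38/5)

1. D_x = 56/5  [C, B, D are collinear ∩ ED ⟂ CB]
2. D_y = 38/5  [C, B, D are collinear ∩ ED ⟂ CB]
   → D = (56/5, 38/5)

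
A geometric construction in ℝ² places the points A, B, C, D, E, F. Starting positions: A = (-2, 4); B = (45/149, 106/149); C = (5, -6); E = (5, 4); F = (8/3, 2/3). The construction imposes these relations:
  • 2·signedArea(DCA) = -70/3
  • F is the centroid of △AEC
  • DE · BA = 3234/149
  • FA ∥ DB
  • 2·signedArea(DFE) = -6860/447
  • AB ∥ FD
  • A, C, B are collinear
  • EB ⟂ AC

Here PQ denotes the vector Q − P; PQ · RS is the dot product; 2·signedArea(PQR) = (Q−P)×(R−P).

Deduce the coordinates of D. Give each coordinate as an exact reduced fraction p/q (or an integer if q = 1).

D = (2221/447, -1172/447)

1. D_x = 2221/447  [FA ∥ DB ∩ AB ∥ FD]
2. D_y = -1172/447  [FA ∥ DB ∩ AB ∥ FD]
   → D = (2221/447, -1172/447)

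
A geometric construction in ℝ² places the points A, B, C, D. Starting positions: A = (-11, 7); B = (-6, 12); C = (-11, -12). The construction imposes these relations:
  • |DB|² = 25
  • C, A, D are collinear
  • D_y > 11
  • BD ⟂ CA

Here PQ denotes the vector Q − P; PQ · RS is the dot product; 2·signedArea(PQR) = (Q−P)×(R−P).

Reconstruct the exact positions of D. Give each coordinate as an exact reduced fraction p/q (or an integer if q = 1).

D = (-11, 12)

1. D_x = -11  [C, A, D are collinear ∩ BD ⟂ CA]
2. D_y = 12  [C, A, D are collinear ∩ BD ⟂ CA]
   → D = (-11, 12)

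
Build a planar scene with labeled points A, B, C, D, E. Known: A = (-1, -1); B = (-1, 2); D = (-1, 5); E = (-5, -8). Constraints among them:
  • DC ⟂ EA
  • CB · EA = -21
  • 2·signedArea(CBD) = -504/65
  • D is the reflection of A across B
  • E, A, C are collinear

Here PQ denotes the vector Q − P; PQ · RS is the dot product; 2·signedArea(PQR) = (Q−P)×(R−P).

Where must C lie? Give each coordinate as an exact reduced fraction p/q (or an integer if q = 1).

C = (103/65, 229/65)

1. C_x = 103/65  [E, A, C are collinear ∩ DC ⟂ EA]
2. C_y = 229/65  [E, A, C are collinear ∩ DC ⟂ EA]
   → C = (103/65, 229/65)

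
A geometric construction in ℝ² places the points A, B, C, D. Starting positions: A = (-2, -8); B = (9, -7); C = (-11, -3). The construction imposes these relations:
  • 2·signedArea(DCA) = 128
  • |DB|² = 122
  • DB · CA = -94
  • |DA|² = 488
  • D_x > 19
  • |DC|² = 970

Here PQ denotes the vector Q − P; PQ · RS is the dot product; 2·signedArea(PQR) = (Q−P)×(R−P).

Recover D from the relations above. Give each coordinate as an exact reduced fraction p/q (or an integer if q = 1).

D = (20, -6)

1. D_x = 20  [DB · CA = -94 ∩ 2·signedArea(DCA) = 128]
2. D_y = -6  [DB · CA = -94 ∩ 2·signedArea(DCA) = 128]
   → D = (20, -6)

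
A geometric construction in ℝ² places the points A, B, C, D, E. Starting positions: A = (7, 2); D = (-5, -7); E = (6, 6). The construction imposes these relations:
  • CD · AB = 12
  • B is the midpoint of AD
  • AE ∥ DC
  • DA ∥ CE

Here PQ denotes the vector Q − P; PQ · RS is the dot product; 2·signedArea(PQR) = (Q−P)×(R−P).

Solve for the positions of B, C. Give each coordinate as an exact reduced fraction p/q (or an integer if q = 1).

B = (1, -5/2)
C = (-6, -3)

1. B_x = 1  [B is the midpoint of AD]
2. B_y = -5/2  [B is the midpoint of AD]
   → B = (1, -5/2)
3. C_x = -6  [DA ∥ CE ∩ AE ∥ DC]
4. C_y = -3  [DA ∥ CE ∩ AE ∥ DC]
   → C = (-6, -3)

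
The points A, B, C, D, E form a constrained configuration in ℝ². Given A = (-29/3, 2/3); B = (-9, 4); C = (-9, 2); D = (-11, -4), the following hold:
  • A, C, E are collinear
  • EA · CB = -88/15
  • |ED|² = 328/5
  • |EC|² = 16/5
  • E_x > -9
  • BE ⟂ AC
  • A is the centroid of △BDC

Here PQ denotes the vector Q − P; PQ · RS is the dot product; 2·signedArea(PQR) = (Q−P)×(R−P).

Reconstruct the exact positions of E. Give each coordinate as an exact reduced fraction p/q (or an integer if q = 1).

1. E_x = -41/5  [A, C, E are collinear ∩ BE ⟂ AC]
2. E_y = 18/5  [A, C, E are collinear ∩ BE ⟂ AC]
   → E = (-41/5, 18/5)

E = (-41/5, 18/5)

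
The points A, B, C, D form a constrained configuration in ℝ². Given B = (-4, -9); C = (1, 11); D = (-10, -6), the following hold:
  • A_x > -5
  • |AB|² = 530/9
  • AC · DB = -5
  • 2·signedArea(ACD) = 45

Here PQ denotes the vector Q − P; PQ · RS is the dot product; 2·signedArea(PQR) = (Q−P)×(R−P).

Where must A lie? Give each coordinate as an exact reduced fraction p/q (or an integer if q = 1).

A = (-13/3, -4/3)

1. A_x = -13/3  [2·signedArea(ACD) = 45 ∩ AC · DB = -5]
2. A_y = -4/3  [2·signedArea(ACD) = 45 ∩ AC · DB = -5]
   → A = (-13/3, -4/3)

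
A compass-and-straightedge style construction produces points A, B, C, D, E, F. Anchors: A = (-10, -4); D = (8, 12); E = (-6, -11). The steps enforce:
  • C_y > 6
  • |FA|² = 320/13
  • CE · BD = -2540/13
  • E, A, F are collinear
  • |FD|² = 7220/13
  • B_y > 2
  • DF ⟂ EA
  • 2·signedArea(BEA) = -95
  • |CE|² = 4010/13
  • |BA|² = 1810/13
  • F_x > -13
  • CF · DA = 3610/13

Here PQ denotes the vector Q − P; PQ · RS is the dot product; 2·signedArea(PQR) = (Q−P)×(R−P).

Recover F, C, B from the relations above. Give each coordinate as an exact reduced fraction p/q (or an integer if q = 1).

1. F_x = -162/13  [E, A, F are collinear ∩ DF ⟂ EA]
2. F_y = 4/13  [E, A, F are collinear ∩ DF ⟂ EA]
   → F = (-162/13, 4/13)
3. C_x = -29/13  [line 18·x + 16·y + -758/13 = 0 ∩ |CE|² = 4010/13]
4. C_y = 80/13  [line 18·x + 16·y + -758/13 = 0 ∩ |CE|² = 4010/13]
   → C = (-29/13, 80/13)
5. B_x = -1/13  [CE · BD = -2540/13 ∩ 2·signedArea(BEA) = -95]
6. B_y = 31/13  [CE · BD = -2540/13 ∩ 2·signedArea(BEA) = -95]
   → B = (-1/13, 31/13)

B = (-1/13, 31/13)
C = (-29/13, 80/13)
F = (-162/13, 4/13)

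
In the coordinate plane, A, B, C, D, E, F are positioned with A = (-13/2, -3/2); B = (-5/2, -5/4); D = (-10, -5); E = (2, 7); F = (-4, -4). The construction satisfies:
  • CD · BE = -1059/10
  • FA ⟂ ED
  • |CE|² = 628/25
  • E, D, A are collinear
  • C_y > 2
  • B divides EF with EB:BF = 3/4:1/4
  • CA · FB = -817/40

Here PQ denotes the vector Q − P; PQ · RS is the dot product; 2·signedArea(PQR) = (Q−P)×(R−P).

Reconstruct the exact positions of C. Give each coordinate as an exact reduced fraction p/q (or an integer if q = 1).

1. C_x = -2/5  [line -9/2·x + -33/4·y + 393/20 = 0 ∩ |CE|² = 628/25]
2. C_y = 13/5  [line -9/2·x + -33/4·y + 393/20 = 0 ∩ |CE|² = 628/25]
   → C = (-2/5, 13/5)

C = (-2/5, 13/5)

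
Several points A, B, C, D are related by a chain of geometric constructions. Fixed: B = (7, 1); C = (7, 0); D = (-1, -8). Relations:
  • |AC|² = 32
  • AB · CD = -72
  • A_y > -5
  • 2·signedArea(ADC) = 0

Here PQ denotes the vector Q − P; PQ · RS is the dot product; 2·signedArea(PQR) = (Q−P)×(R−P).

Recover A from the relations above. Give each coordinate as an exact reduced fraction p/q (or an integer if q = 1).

1. A_x = 3  [2·signedArea(ADC) = 0 ∩ AB · CD = -72]
2. A_y = -4  [2·signedArea(ADC) = 0 ∩ AB · CD = -72]
   → A = (3, -4)

A = (3, -4)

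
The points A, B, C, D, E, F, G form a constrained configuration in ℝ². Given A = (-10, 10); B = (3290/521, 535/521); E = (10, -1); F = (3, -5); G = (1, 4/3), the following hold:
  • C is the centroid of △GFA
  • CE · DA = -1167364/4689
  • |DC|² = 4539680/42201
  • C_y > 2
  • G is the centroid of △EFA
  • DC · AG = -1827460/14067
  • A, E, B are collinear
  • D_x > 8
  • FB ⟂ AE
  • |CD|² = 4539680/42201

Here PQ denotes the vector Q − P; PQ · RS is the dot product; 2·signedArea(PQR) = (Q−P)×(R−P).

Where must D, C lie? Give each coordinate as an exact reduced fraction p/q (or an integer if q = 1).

1. C_x = -2  [C is the centroid of △GFA]
2. C_y = 19/9  [C is the centroid of △GFA]
   → C = (-2, 19/9)
3. D_x = 4250/521  [DC · AG = -1827460/14067 ∩ CE · DA = -1167364/4689]
4. D_y = 7/521  [DC · AG = -1827460/14067 ∩ CE · DA = -1167364/4689]
   → D = (4250/521, 7/521)

C = (-2, 19/9)
D = (4250/521, 7/521)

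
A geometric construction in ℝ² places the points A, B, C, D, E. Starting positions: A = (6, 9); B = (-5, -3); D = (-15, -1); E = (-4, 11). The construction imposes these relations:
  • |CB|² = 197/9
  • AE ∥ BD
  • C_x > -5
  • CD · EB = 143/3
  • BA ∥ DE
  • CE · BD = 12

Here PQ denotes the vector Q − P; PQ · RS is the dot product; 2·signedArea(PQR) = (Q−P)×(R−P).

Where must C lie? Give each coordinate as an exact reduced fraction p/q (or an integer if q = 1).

1. C_x = -14/3  [CD · EB = 143/3 ∩ CE · BD = 12]
2. C_y = 5/3  [CD · EB = 143/3 ∩ CE · BD = 12]
   → C = (-14/3, 5/3)

C = (-14/3, 5/3)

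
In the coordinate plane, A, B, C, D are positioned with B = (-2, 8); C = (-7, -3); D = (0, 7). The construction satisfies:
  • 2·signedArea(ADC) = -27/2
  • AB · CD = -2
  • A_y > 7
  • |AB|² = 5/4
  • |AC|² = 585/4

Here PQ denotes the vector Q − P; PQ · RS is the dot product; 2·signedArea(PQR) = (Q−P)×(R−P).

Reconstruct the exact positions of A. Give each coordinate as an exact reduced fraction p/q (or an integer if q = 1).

A = (-1, 15/2)

1. A_x = -1  [2·signedArea(ADC) = -27/2 ∩ AB · CD = -2]
2. A_y = 15/2  [2·signedArea(ADC) = -27/2 ∩ AB · CD = -2]
   → A = (-1, 15/2)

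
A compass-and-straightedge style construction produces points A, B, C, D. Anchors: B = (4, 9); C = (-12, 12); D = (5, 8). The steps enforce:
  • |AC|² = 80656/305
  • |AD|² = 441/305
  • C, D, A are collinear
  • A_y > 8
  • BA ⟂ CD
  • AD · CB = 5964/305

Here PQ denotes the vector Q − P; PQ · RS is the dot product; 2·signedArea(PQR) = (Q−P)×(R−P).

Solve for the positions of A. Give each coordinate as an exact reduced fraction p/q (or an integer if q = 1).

1. A_x = 1168/305  [C, D, A are collinear ∩ BA ⟂ CD]
2. A_y = 2524/305  [C, D, A are collinear ∩ BA ⟂ CD]
   → A = (1168/305, 2524/305)

A = (1168/305, 2524/305)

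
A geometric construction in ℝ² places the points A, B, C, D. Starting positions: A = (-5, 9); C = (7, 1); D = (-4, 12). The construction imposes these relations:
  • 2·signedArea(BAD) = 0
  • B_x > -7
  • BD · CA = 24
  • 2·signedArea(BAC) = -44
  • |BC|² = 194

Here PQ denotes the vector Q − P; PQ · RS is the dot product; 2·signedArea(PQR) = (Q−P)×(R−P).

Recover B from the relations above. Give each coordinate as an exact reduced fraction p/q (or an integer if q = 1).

B = (-6, 6)

1. B_x = -6  [2·signedArea(BAD) = 0 ∩ 2·signedArea(BAC) = -44]
2. B_y = 6  [2·signedArea(BAD) = 0 ∩ 2·signedArea(BAC) = -44]
   → B = (-6, 6)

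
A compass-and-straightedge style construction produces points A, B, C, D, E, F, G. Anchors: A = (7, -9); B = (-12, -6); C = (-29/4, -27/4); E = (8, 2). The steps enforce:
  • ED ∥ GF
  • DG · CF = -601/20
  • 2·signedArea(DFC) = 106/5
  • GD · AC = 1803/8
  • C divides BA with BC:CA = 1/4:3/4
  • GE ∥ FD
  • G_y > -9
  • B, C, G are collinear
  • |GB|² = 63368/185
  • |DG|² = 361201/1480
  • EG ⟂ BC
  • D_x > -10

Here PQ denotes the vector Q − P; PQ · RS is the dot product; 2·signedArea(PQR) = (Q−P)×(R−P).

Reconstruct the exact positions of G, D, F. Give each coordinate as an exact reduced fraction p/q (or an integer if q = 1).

1. G_x = 1162/185  [B, C, G are collinear ∩ EG ⟂ BC]
2. G_y = -1644/185  [B, C, G are collinear ∩ EG ⟂ BC]
   → G = (1162/185, -1644/185)
3. D_x = -183/20  [line -57/4·x + 9/4·y + -927/8 = 0 ∩ |DG|² = 361201/1480]
4. D_y = -129/20  [line -57/4·x + 9/4·y + -927/8 = 0 ∩ |DG|² = 361201/1480]
   → D = (-183/20, -129/20)
5. F_x = -8043/740  [DG · CF = -601/20 ∩ ED ∥ GF]
6. F_y = -12829/740  [DG · CF = -601/20 ∩ ED ∥ GF]
   → F = (-8043/740, -12829/740)

D = (-183/20, -129/20)
F = (-8043/740, -12829/740)
G = (1162/185, -1644/185)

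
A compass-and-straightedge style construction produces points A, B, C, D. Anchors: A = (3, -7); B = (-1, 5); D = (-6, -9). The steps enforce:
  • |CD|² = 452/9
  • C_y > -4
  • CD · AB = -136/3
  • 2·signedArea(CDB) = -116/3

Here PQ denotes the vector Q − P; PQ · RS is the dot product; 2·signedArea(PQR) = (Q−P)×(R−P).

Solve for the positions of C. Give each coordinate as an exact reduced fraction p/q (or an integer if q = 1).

C = (-4/3, -11/3)

1. C_x = -4/3  [2·signedArea(CDB) = -116/3 ∩ CD · AB = -136/3]
2. C_y = -11/3  [2·signedArea(CDB) = -116/3 ∩ CD · AB = -136/3]
   → C = (-4/3, -11/3)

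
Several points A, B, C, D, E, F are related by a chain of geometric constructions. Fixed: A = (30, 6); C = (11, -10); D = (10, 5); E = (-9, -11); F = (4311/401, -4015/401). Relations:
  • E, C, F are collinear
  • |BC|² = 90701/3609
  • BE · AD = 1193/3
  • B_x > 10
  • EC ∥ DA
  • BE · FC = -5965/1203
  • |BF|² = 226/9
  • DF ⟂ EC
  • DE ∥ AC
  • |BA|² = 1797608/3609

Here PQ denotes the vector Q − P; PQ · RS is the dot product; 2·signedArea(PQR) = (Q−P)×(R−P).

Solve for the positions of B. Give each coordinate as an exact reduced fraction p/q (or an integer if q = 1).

B = (4244/401, -6020/1203)

1. B_x = 4244/401  [line 20·x + 1·y + -620/3 = 0 ∩ |BA|² = 1797608/3609]
2. B_y = -6020/1203  [line 20·x + 1·y + -620/3 = 0 ∩ |BA|² = 1797608/3609]
   → B = (4244/401, -6020/1203)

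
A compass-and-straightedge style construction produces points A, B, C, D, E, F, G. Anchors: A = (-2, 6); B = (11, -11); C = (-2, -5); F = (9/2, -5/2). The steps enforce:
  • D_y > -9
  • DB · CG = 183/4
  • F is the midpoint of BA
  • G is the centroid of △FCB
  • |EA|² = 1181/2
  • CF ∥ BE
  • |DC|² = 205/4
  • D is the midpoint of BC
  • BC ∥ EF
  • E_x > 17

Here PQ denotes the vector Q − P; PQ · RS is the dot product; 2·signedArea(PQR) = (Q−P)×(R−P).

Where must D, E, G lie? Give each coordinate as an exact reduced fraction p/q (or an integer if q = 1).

1. D_x = 9/2  [D is the midpoint of BC]
2. D_y = -8  [D is the midpoint of BC]
   → D = (9/2, -8)
3. E_x = 35/2  [BC ∥ EF ∩ CF ∥ BE]
4. E_y = -17/2  [BC ∥ EF ∩ CF ∥ BE]
   → E = (35/2, -17/2)
5. G_x = 9/2  [G is the centroid of △FCB]
6. G_y = -37/6  [G is the centroid of △FCB]
   → G = (9/2, -37/6)

D = (9/2, -8)
E = (35/2, -17/2)
G = (9/2, -37/6)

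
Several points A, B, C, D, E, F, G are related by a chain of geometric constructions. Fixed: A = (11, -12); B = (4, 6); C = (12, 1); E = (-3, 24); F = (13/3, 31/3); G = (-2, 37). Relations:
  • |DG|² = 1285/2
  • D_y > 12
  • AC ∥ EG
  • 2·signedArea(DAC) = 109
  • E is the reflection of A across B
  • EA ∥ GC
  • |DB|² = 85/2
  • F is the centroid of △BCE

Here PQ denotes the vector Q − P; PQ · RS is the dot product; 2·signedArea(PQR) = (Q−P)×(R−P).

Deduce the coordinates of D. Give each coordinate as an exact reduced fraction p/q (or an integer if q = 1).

1. D_x = 9/2  [line -13·x + 1·y + 46 = 0 ∩ |DB|² = 85/2]
2. D_y = 25/2  [line -13·x + 1·y + 46 = 0 ∩ |DB|² = 85/2]
   → D = (9/2, 25/2)

D = (9/2, 25/2)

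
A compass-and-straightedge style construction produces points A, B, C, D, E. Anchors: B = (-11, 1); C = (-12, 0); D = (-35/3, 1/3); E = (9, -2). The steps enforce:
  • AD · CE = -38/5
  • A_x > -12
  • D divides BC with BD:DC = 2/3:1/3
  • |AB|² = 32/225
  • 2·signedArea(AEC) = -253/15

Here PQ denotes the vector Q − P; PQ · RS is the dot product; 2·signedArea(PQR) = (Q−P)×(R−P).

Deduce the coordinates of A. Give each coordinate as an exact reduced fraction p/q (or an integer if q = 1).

A = (-169/15, 11/15)

1. A_x = -169/15  [AD · CE = -38/5 ∩ 2·signedArea(AEC) = -253/15]
2. A_y = 11/15  [AD · CE = -38/5 ∩ 2·signedArea(AEC) = -253/15]
   → A = (-169/15, 11/15)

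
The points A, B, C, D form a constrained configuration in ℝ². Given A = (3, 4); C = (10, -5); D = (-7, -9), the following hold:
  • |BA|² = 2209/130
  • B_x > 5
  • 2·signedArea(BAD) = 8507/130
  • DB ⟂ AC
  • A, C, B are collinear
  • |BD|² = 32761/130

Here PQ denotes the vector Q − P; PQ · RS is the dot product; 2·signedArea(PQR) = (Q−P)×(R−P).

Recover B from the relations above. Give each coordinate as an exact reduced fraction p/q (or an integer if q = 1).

B = (719/130, 97/130)

1. B_x = 719/130  [A, C, B are collinear ∩ DB ⟂ AC]
2. B_y = 97/130  [A, C, B are collinear ∩ DB ⟂ AC]
   → B = (719/130, 97/130)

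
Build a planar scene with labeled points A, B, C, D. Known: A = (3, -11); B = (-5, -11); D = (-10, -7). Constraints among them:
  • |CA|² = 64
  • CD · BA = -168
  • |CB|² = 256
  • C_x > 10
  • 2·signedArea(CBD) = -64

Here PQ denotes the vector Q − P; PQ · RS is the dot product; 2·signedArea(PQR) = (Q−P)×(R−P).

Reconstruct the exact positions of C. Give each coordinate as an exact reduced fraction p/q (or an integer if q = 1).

C = (11, -11)

1. C_x = 11  [2·signedArea(CBD) = -64 ∩ CD · BA = -168]
2. C_y = -11  [2·signedArea(CBD) = -64 ∩ CD · BA = -168]
   → C = (11, -11)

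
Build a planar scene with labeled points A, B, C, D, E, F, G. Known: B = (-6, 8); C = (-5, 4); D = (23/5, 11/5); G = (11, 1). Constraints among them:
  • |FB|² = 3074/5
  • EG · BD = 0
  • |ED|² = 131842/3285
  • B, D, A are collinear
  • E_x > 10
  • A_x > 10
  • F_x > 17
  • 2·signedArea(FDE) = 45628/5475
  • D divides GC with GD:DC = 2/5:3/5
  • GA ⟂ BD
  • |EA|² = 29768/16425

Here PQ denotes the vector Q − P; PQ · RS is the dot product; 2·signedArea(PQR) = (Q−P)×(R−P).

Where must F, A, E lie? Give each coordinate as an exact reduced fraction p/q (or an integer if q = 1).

1. A_x = 18306/1825  [B, D, A are collinear ∩ GA ⟂ BD]
2. A_y = -1408/1825  [B, D, A are collinear ∩ GA ⟂ BD]
   → A = (18306/1825, -1408/1825)
3. E_x = 58456/5475  [line -53/5·x + 29/5·y + 554/5 = 0 ∩ |ED|² = 131842/3285]
4. E_y = 2242/5475  [line -53/5·x + 29/5·y + 554/5 = 0 ∩ |ED|² = 131842/3285]
   → E = (58456/5475, 2242/5475)
5. F_x = 87/5  [line 9803/5475·x + 33271/5475·y + -163918/5475 = 0 ∩ |FB|² = 3074/5]
6. F_y = -1/5  [line 9803/5475·x + 33271/5475·y + -163918/5475 = 0 ∩ |FB|² = 3074/5]
   → F = (87/5, -1/5)

A = (18306/1825, -1408/1825)
E = (58456/5475, 2242/5475)
F = (87/5, -1/5)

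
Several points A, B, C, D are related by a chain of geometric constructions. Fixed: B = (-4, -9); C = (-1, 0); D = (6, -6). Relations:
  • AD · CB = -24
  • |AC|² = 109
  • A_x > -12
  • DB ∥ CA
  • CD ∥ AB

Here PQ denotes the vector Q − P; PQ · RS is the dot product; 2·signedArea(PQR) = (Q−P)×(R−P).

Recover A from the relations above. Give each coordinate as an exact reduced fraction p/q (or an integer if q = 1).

1. A_x = -11  [CD ∥ AB ∩ DB ∥ CA]
2. A_y = -3  [CD ∥ AB ∩ DB ∥ CA]
   → A = (-11, -3)

A = (-11, -3)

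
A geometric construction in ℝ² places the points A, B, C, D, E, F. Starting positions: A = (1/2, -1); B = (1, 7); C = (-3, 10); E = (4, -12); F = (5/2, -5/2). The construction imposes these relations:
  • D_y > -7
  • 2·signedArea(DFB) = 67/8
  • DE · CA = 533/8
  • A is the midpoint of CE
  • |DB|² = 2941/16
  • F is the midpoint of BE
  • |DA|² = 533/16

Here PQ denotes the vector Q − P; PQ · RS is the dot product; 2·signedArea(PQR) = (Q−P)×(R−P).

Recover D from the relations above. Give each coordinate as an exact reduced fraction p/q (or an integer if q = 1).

D = (9/4, -13/2)

1. D_x = 9/4  [2·signedArea(DFB) = 67/8 ∩ DE · CA = 533/8]
2. D_y = -13/2  [2·signedArea(DFB) = 67/8 ∩ DE · CA = 533/8]
   → D = (9/4, -13/2)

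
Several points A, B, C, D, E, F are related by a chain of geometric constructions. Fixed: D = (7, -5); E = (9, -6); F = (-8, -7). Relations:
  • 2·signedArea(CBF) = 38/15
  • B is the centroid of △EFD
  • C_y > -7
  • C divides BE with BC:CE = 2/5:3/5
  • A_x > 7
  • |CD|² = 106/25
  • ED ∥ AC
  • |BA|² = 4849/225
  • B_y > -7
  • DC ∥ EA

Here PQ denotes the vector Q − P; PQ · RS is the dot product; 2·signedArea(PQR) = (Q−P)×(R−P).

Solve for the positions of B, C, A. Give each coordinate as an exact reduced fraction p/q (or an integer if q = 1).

1. B_x = 8/3  [B is the centroid of △EFD]
2. B_y = -6  [B is the centroid of △EFD]
   → B = (8/3, -6)
3. C_x = 26/5  [C divides BE with BC:CE = 2/5:3/5]
4. C_y = -6  [C divides BE with BC:CE = 2/5:3/5]
   → C = (26/5, -6)
5. A_x = 36/5  [ED ∥ AC ∩ DC ∥ EA]
6. A_y = -7  [ED ∥ AC ∩ DC ∥ EA]
   → A = (36/5, -7)

A = (36/5, -7)
B = (8/3, -6)
C = (26/5, -6)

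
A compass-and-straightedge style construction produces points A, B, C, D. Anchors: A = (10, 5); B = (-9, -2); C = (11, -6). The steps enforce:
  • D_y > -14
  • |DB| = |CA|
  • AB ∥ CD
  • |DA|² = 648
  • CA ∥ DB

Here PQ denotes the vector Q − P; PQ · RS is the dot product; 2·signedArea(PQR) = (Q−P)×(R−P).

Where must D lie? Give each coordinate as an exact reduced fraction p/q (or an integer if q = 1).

D = (-8, -13)

1. D_x = -8  [CA ∥ DB ∩ AB ∥ CD]
2. D_y = -13  [CA ∥ DB ∩ AB ∥ CD]
   → D = (-8, -13)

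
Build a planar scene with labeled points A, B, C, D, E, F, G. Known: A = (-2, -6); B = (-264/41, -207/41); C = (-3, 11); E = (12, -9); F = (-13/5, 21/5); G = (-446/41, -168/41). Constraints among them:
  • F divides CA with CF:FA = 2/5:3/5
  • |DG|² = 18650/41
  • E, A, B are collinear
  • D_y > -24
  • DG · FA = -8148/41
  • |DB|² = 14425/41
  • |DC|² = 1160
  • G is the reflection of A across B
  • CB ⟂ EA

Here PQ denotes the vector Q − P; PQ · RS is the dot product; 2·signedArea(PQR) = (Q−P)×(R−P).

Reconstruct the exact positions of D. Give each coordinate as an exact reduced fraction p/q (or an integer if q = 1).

D = (-1, -23)

1. D_x = -1  [line -3/5·x + 51/5·y + 234 = 0 ∩ |DG|² = 18650/41]
2. D_y = -23  [line -3/5·x + 51/5·y + 234 = 0 ∩ |DG|² = 18650/41]
   → D = (-1, -23)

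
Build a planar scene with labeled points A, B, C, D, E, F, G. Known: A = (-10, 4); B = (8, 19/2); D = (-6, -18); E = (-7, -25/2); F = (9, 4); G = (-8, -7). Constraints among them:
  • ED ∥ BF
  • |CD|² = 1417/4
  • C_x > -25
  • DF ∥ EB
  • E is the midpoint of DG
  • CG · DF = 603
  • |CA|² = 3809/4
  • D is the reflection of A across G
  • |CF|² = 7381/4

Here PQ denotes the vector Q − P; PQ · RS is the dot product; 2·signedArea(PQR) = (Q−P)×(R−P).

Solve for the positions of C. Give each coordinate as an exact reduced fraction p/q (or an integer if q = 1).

C = (-24, -47/2)

1. C_x = -24  [line -15·x + -22·y + -877 = 0 ∩ |CA|² = 3809/4]
2. C_y = -47/2  [line -15·x + -22·y + -877 = 0 ∩ |CA|² = 3809/4]
   → C = (-24, -47/2)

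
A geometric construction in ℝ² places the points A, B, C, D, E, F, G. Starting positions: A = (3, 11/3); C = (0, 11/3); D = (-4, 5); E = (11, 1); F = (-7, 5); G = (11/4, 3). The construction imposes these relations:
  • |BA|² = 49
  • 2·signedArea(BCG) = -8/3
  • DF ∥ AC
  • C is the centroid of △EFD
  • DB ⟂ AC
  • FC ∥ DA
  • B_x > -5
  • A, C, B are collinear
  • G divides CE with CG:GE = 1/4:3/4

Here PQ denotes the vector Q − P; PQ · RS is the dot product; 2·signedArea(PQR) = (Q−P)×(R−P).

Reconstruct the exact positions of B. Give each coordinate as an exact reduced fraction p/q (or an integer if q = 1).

B = (-4, 11/3)

1. B_x = -4  [A, C, B are collinear ∩ DB ⟂ AC]
2. B_y = 11/3  [A, C, B are collinear ∩ DB ⟂ AC]
   → B = (-4, 11/3)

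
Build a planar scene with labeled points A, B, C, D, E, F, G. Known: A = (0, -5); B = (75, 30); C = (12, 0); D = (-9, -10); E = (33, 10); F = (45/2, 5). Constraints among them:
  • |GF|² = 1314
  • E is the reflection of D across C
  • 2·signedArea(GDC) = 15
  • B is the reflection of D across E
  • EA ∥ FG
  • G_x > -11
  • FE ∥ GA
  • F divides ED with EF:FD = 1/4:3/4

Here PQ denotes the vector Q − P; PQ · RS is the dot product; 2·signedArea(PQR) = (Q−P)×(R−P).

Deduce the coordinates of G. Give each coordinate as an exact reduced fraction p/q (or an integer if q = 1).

G = (-21/2, -10)

1. G_x = -21/2  [FE ∥ GA ∩ EA ∥ FG]
2. G_y = -10  [FE ∥ GA ∩ EA ∥ FG]
   → G = (-21/2, -10)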